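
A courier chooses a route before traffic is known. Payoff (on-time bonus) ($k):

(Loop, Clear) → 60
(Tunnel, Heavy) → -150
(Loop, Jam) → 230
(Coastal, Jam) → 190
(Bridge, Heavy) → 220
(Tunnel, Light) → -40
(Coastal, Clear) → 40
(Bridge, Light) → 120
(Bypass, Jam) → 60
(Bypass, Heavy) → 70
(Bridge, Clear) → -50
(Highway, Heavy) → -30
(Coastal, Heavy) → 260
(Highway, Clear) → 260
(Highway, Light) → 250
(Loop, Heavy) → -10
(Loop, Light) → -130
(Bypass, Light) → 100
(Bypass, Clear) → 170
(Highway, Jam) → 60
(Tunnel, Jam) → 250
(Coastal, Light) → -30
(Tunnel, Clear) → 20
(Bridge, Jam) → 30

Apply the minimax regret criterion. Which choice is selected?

Column bests: Clear=260, Light=250, Heavy=260, Jam=250.
Highway regrets: 0, 0, 290, 190 → max 290
Coastal regrets: 220, 280, 0, 60 → max 280
Bypass regrets: 90, 150, 190, 190 → max 190
Tunnel regrets: 240, 290, 410, 0 → max 410
Bridge regrets: 310, 130, 40, 220 → max 310
Loop regrets: 200, 380, 270, 20 → max 380
Smallest max regret = 190 → Bypass.

Bypass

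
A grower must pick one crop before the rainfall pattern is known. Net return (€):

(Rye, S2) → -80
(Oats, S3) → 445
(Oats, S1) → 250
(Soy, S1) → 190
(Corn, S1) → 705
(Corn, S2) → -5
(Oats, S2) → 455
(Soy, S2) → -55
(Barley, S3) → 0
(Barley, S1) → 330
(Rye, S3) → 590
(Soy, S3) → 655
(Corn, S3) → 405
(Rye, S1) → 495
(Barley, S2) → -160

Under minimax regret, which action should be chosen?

Column bests: S1=705, S2=455, S3=655.
Rye regrets: 210, 535, 65 → max 535
Corn regrets: 0, 460, 250 → max 460
Soy regrets: 515, 510, 0 → max 515
Barley regrets: 375, 615, 655 → max 655
Oats regrets: 455, 0, 210 → max 455
Smallest max regret = 455 → Oats.

Oats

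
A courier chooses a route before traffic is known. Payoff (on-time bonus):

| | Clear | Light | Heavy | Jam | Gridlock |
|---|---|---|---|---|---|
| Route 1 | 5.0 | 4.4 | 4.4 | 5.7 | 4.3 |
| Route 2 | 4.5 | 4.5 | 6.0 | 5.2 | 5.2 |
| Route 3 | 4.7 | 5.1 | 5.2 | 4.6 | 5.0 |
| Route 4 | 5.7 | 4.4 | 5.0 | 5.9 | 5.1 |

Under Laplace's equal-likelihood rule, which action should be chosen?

Route 4

Row averages: Route 1=4.76, Route 2=5.08, Route 3=4.92, Route 4=5.22
Highest average = 5.22 → Route 4.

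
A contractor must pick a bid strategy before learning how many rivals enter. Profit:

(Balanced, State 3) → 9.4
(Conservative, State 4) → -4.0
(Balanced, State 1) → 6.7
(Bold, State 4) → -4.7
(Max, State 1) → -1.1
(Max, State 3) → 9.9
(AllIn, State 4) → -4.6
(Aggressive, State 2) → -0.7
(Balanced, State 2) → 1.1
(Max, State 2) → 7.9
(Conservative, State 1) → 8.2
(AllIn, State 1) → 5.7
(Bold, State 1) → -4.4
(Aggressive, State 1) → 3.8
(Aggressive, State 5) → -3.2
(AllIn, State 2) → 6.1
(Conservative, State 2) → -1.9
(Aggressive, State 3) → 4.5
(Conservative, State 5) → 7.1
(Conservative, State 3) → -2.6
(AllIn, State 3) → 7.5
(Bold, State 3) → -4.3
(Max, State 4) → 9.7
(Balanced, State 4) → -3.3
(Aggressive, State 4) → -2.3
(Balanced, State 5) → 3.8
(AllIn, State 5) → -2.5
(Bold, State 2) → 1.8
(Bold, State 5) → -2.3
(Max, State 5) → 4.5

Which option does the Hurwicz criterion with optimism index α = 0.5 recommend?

Max

Conservative: 0.5·8.2 + 0.5·(-4.0) = 2.1
Balanced: 0.5·9.4 + 0.5·(-3.3) = 3.05
Aggressive: 0.5·4.5 + 0.5·(-3.2) = 0.65
Bold: 0.5·1.8 + 0.5·(-4.7) = -1.45
AllIn: 0.5·7.5 + 0.5·(-4.6) = 1.45
Max: 0.5·9.9 + 0.5·(-1.1) = 4.4
Highest Hurwicz score = 4.4 → Max.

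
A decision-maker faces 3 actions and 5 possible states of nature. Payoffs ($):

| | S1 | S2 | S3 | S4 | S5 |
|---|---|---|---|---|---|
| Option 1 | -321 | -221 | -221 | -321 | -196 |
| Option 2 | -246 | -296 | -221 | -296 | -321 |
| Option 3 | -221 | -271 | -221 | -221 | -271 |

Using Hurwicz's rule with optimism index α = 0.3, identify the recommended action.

Option 1: 0.3·(-196) + 0.7·(-321) = -283.5
Option 2: 0.3·(-221) + 0.7·(-321) = -291
Option 3: 0.3·(-221) + 0.7·(-271) = -256
Highest Hurwicz score = -256 → Option 3.

Option 3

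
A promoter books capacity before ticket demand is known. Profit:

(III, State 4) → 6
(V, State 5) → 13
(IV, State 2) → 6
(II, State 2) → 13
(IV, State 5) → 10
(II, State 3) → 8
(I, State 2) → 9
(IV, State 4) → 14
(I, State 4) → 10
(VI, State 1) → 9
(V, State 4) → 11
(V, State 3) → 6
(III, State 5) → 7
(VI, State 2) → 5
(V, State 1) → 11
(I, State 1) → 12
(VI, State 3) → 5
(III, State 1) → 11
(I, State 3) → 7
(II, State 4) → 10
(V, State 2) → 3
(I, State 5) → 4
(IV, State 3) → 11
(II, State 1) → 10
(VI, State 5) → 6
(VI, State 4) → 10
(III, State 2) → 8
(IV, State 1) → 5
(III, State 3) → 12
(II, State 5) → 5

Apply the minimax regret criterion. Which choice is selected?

Column bests: State 1=12, State 2=13, State 3=12, State 4=14, State 5=13.
I regrets: 0, 4, 5, 4, 9 → max 9
II regrets: 2, 0, 4, 4, 8 → max 8
III regrets: 1, 5, 0, 8, 6 → max 8
IV regrets: 7, 7, 1, 0, 3 → max 7
V regrets: 1, 10, 6, 3, 0 → max 10
VI regrets: 3, 8, 7, 4, 7 → max 8
Smallest max regret = 7 → IV.

IV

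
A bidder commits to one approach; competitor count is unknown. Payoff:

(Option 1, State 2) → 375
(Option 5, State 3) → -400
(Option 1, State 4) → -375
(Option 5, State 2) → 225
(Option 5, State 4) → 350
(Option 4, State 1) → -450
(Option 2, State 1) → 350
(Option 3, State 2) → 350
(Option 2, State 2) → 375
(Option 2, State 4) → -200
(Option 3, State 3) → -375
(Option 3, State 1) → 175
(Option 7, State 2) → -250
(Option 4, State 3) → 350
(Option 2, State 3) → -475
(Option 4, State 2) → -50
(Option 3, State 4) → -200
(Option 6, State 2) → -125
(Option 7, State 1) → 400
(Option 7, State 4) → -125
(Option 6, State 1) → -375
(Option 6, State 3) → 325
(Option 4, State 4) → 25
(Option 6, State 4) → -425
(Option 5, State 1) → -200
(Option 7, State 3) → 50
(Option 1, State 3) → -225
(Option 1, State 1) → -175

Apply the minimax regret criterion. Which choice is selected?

Column bests: State 1=400, State 2=375, State 3=350, State 4=350.
Option 1 regrets: 575, 0, 575, 725 → max 725
Option 2 regrets: 50, 0, 825, 550 → max 825
Option 3 regrets: 225, 25, 725, 550 → max 725
Option 4 regrets: 850, 425, 0, 325 → max 850
Option 5 regrets: 600, 150, 750, 0 → max 750
Option 6 regrets: 775, 500, 25, 775 → max 775
Option 7 regrets: 0, 625, 300, 475 → max 625
Smallest max regret = 625 → Option 7.

Option 7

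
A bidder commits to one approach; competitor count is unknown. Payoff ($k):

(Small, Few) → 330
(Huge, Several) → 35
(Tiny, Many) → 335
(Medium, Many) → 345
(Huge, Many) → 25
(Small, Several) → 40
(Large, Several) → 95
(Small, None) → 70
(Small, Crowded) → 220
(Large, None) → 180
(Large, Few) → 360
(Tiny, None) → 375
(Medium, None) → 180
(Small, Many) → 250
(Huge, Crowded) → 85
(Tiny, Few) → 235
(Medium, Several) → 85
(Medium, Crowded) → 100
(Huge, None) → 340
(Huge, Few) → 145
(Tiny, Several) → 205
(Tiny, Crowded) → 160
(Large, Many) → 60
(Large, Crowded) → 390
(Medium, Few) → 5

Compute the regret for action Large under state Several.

110

Best payoff under Several is 205.
Regret = 205 − 95 = 110.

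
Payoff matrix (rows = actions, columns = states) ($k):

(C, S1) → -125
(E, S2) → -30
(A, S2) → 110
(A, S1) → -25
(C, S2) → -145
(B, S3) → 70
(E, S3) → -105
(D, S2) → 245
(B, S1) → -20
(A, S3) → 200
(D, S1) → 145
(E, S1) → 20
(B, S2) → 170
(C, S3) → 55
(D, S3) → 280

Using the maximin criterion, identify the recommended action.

D

Row minima: A=-25, B=-20, C=-145, D=145, E=-105
Best worst-case = 145 → D.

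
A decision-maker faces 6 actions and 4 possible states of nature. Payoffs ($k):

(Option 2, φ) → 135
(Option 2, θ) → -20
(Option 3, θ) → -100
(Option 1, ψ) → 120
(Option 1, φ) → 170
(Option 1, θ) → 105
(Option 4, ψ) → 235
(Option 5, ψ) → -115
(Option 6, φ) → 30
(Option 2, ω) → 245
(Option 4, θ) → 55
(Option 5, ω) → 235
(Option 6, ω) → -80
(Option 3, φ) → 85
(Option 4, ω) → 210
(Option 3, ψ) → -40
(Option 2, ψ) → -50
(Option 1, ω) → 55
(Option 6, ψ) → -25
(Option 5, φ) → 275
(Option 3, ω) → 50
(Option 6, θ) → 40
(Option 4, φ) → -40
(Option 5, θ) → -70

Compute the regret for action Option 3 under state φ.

190

Best payoff under φ is 275.
Regret = 275 − 85 = 190.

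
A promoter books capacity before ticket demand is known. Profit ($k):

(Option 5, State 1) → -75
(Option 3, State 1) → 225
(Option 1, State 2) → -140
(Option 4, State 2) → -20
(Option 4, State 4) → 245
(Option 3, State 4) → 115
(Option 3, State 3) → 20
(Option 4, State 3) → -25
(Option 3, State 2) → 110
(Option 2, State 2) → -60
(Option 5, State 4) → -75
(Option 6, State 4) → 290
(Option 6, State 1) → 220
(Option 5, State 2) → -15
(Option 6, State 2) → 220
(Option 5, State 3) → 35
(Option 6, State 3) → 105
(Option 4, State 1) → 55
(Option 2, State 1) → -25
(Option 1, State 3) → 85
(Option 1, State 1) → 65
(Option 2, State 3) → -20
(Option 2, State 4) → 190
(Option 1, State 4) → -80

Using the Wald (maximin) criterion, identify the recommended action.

Row minima: Option 1=-140, Option 2=-60, Option 3=20, Option 4=-25, Option 5=-75, Option 6=105
Best worst-case = 105 → Option 6.

Option 6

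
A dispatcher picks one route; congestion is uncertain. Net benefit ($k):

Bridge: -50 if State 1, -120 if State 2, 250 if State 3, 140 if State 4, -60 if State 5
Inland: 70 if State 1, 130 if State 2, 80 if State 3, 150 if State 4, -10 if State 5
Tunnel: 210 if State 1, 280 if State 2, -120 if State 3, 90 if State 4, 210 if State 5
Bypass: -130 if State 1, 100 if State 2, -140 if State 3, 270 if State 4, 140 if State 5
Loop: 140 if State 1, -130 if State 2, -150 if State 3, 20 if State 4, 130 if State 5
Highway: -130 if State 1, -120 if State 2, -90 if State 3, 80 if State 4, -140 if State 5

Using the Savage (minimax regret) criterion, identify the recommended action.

Column bests: State 1=210, State 2=280, State 3=250, State 4=270, State 5=210.
Bridge regrets: 260, 400, 0, 130, 270 → max 400
Inland regrets: 140, 150, 170, 120, 220 → max 220
Tunnel regrets: 0, 0, 370, 180, 0 → max 370
Bypass regrets: 340, 180, 390, 0, 70 → max 390
Loop regrets: 70, 410, 400, 250, 80 → max 410
Highway regrets: 340, 400, 340, 190, 350 → max 400
Smallest max regret = 220 → Inland.

Inland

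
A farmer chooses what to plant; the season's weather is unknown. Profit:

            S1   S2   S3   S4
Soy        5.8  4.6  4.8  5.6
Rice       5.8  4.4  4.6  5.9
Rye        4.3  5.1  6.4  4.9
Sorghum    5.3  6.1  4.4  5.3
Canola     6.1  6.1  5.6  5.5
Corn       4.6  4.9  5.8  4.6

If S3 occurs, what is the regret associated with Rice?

Best payoff under S3 is 6.4.
Regret = 6.4 − 4.6 = 1.8.

1.8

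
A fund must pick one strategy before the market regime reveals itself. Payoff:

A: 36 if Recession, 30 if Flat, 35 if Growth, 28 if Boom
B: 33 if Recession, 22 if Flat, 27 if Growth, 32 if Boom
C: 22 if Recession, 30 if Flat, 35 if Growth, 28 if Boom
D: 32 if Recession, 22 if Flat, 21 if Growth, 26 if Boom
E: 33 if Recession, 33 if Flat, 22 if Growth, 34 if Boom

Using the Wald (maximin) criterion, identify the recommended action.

A

Row minima: A=28, B=22, C=22, D=21, E=22
Best worst-case = 28 → A.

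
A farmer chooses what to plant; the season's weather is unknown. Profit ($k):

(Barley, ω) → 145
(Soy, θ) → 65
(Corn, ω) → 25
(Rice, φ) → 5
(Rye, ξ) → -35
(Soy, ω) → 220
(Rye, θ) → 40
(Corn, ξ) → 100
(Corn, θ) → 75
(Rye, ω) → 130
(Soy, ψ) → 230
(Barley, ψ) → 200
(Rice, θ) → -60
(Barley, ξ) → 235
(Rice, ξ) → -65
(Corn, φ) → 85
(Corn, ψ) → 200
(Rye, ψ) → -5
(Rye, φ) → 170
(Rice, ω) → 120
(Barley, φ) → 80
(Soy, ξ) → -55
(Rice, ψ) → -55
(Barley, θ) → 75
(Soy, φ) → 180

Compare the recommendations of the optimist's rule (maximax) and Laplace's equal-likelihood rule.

maximax → Barley; laplace → Barley (agree)

Row maxima: Barley=235, Rice=120, Soy=230, Rye=170, Corn=200
Best best-case = 235 → Barley.
Row averages: Barley=147, Rice=-11, Soy=128, Rye=60, Corn=97
Highest average = 147 → Barley.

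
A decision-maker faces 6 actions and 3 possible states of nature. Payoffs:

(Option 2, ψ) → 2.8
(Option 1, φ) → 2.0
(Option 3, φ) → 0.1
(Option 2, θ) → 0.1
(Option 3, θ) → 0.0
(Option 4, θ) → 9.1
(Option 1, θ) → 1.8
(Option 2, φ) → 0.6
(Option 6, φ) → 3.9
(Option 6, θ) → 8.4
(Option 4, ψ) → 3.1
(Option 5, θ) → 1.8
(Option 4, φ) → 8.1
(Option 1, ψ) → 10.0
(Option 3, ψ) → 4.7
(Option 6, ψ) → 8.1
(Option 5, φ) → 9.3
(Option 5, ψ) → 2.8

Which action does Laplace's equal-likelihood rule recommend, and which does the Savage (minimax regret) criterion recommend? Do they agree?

laplace → Option 6; minimax regret → Option 6 (agree)

Row averages: Option 1=4.6, Option 2=7/6, Option 3=1.6, Option 4=203/30, Option 5=139/30, Option 6=6.8
Highest average = 6.8 → Option 6.
Column bests: θ=9.1, φ=9.3, ψ=10.0.
Option 1 regrets: 7.3, 7.3, 0.0 → max 7.3
Option 2 regrets: 9.0, 8.7, 7.2 → max 9.0
Option 3 regrets: 9.1, 9.2, 5.3 → max 9.2
Option 4 regrets: 0.0, 1.2, 6.9 → max 6.9
Option 5 regrets: 7.3, 0.0, 7.2 → max 7.3
Option 6 regrets: 0.7, 5.4, 1.9 → max 5.4
Smallest max regret = 5.4 → Option 6.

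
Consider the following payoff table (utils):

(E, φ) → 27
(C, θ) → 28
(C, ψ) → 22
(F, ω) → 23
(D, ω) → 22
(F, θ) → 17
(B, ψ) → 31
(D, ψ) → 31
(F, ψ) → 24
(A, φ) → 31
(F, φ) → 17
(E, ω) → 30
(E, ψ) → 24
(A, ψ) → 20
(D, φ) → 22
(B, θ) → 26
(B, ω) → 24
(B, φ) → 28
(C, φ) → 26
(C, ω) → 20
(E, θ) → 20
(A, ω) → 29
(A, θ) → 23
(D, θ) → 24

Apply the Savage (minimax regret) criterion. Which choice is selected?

B

Column bests: θ=28, φ=31, ψ=31, ω=30.
A regrets: 5, 0, 11, 1 → max 11
B regrets: 2, 3, 0, 6 → max 6
C regrets: 0, 5, 9, 10 → max 10
D regrets: 4, 9, 0, 8 → max 9
E regrets: 8, 4, 7, 0 → max 8
F regrets: 11, 14, 7, 7 → max 14
Smallest max regret = 6 → B.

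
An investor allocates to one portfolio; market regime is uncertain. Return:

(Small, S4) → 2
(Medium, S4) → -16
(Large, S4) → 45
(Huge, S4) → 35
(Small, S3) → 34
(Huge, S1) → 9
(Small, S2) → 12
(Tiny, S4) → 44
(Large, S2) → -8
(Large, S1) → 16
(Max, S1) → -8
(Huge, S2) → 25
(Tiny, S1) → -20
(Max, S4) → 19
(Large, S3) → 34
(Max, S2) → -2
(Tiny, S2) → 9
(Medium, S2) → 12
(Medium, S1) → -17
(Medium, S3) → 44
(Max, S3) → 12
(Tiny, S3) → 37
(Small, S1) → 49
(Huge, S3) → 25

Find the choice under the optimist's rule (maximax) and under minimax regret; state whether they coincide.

maximax → Small; minimax regret → Large (disagree)

Row maxima: Tiny=44, Small=49, Medium=44, Large=45, Huge=35, Max=19
Best best-case = 49 → Small.
Column bests: S1=49, S2=25, S3=44, S4=45.
Tiny regrets: 69, 16, 7, 1 → max 69
Small regrets: 0, 13, 10, 43 → max 43
Medium regrets: 66, 13, 0, 61 → max 66
Large regrets: 33, 33, 10, 0 → max 33
Huge regrets: 40, 0, 19, 10 → max 40
Max regrets: 57, 27, 32, 26 → max 57
Smallest max regret = 33 → Large.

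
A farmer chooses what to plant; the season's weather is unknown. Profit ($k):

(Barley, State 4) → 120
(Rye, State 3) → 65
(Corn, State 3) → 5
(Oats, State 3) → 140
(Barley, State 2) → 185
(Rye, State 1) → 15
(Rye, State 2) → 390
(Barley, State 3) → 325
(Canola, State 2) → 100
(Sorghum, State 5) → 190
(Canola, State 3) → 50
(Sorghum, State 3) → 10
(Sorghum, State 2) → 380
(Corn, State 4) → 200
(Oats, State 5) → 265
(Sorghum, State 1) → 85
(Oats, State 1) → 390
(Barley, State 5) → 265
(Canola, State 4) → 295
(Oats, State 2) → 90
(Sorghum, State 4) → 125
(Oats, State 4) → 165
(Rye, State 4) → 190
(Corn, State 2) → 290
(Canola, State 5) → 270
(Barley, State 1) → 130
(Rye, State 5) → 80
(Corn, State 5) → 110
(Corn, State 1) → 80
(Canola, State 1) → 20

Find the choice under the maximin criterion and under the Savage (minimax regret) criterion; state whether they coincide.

maximin → Barley; minimax regret → Barley (agree)

Row minima: Corn=5, Barley=120, Oats=90, Sorghum=10, Rye=15, Canola=20
Best worst-case = 120 → Barley.
Column bests: State 1=390, State 2=390, State 3=325, State 4=295, State 5=270.
Corn regrets: 310, 100, 320, 95, 160 → max 320
Barley regrets: 260, 205, 0, 175, 5 → max 260
Oats regrets: 0, 300, 185, 130, 5 → max 300
Sorghum regrets: 305, 10, 315, 170, 80 → max 315
Rye regrets: 375, 0, 260, 105, 190 → max 375
Canola regrets: 370, 290, 275, 0, 0 → max 370
Smallest max regret = 260 → Barley.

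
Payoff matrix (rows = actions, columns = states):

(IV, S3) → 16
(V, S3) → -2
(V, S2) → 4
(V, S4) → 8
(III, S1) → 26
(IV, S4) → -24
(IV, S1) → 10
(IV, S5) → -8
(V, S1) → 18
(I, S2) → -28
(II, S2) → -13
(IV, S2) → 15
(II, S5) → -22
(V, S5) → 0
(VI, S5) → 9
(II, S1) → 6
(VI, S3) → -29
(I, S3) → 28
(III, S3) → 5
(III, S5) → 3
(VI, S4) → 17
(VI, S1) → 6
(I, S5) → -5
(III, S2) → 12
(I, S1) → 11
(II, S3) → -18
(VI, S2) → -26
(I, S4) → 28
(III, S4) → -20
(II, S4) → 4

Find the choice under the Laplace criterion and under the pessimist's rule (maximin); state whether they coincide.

Row averages: I=6.8, II=-8.6, III=5.2, IV=1.8, V=5.6, VI=-4.6
Highest average = 6.8 → I.
Row minima: I=-28, II=-22, III=-20, IV=-24, V=-2, VI=-29
Best worst-case = -2 → V.

laplace → I; maximin → V (disagree)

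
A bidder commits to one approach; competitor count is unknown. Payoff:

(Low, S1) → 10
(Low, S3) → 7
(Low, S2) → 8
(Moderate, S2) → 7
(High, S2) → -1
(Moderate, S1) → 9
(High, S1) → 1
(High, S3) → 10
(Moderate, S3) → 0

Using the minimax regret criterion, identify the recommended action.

Low

Column bests: S1=10, S2=8, S3=10.
Low regrets: 0, 0, 3 → max 3
Moderate regrets: 1, 1, 10 → max 10
High regrets: 9, 9, 0 → max 9
Smallest max regret = 3 → Low.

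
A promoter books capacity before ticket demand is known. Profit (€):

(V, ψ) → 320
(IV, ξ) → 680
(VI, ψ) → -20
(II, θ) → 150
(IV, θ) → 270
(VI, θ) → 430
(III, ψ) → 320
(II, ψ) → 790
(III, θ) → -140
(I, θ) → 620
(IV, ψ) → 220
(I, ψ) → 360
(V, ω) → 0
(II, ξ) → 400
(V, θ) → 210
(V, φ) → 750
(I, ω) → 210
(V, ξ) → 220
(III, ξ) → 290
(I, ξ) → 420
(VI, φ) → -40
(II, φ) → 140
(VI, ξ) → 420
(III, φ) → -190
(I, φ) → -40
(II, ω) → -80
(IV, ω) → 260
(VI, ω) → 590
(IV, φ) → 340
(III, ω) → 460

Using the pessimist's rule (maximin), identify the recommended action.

Row minima: I=-40, II=-80, III=-190, IV=220, V=0, VI=-40
Best worst-case = 220 → IV.

IV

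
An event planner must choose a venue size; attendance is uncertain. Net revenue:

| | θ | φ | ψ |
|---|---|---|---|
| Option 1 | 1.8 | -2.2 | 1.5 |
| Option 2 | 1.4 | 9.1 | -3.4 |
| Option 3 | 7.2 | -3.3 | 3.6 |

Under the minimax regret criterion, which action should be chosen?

Option 2

Column bests: θ=7.2, φ=9.1, ψ=3.6.
Option 1 regrets: 5.4, 11.3, 2.1 → max 11.3
Option 2 regrets: 5.8, 0.0, 7.0 → max 7.0
Option 3 regrets: 0.0, 12.4, 0.0 → max 12.4
Smallest max regret = 7.0 → Option 2.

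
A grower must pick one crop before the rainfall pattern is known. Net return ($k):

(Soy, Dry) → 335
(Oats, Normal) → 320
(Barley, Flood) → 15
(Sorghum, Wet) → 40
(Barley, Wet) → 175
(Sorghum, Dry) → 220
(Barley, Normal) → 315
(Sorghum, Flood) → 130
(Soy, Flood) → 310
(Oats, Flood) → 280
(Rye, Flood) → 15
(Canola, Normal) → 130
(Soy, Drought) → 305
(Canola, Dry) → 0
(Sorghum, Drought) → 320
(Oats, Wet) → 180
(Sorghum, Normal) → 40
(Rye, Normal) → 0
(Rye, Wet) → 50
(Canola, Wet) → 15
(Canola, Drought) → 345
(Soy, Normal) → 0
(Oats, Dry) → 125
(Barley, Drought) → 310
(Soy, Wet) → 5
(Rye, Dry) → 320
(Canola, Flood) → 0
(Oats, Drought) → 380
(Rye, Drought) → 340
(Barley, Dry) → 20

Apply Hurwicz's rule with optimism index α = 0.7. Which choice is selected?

Oats

Canola: 0.7·345 + 0.3·0 = 241.5
Barley: 0.7·315 + 0.3·15 = 225
Sorghum: 0.7·320 + 0.3·40 = 236
Rye: 0.7·340 + 0.3·0 = 238
Soy: 0.7·335 + 0.3·0 = 234.5
Oats: 0.7·380 + 0.3·125 = 303.5
Highest Hurwicz score = 303.5 → Oats.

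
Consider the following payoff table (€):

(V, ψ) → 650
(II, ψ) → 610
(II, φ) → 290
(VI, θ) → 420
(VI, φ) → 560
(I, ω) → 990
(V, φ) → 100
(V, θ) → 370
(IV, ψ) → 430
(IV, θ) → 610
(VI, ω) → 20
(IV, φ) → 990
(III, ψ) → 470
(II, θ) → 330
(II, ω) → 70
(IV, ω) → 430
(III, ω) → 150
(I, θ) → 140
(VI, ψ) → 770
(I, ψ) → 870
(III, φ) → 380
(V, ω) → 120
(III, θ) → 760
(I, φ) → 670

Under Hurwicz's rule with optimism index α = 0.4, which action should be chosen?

IV

I: 0.4·990 + 0.6·140 = 480
II: 0.4·610 + 0.6·70 = 286
III: 0.4·760 + 0.6·150 = 394
IV: 0.4·990 + 0.6·430 = 654
V: 0.4·650 + 0.6·100 = 320
VI: 0.4·770 + 0.6·20 = 320
Highest Hurwicz score = 654 → IV.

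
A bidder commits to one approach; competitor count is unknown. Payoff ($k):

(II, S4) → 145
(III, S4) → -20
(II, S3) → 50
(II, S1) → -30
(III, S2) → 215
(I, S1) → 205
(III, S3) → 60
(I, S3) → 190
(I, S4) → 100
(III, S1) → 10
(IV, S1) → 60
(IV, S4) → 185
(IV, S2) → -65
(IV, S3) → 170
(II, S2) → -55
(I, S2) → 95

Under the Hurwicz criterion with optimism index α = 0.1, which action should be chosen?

I

I: 0.1·205 + 0.9·95 = 106
II: 0.1·145 + 0.9·(-55) = -35
III: 0.1·215 + 0.9·(-20) = 3.5
IV: 0.1·185 + 0.9·(-65) = -40
Highest Hurwicz score = 106 → I.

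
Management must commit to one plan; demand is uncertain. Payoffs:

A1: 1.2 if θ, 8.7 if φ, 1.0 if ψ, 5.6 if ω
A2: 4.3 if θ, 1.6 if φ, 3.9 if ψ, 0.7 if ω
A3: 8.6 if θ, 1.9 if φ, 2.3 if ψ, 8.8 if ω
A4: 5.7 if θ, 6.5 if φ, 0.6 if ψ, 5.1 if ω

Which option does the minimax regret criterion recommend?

Column bests: θ=8.6, φ=8.7, ψ=3.9, ω=8.8.
A1 regrets: 7.4, 0.0, 2.9, 3.2 → max 7.4
A2 regrets: 4.3, 7.1, 0.0, 8.1 → max 8.1
A3 regrets: 0.0, 6.8, 1.6, 0.0 → max 6.8
A4 regrets: 2.9, 2.2, 3.3, 3.7 → max 3.7
Smallest max regret = 3.7 → A4.

A4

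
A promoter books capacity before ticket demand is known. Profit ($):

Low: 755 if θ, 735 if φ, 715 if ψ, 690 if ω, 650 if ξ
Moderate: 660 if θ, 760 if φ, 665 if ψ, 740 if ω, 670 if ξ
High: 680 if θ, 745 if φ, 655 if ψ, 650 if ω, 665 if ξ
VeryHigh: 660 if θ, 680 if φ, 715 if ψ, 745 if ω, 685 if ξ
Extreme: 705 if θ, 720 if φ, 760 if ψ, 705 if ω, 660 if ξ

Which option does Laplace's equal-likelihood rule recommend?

Extreme

Row averages: Low=709, Moderate=699, High=679, VeryHigh=697, Extreme=710
Highest average = 710 → Extreme.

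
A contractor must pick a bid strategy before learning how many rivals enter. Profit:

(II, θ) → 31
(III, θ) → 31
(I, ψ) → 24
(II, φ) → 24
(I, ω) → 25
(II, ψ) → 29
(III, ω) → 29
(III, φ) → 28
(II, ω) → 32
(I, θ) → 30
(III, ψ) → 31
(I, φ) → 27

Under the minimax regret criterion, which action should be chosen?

Column bests: θ=31, φ=28, ψ=31, ω=32.
I regrets: 1, 1, 7, 7 → max 7
II regrets: 0, 4, 2, 0 → max 4
III regrets: 0, 0, 0, 3 → max 3
Smallest max regret = 3 → III.

III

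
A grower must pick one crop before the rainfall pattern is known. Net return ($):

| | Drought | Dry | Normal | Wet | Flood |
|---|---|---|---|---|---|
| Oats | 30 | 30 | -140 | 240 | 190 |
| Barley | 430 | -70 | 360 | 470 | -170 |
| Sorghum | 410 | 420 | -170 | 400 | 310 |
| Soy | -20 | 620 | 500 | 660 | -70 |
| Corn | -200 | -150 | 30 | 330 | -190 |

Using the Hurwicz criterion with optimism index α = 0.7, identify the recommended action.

Oats: 0.7·240 + 0.3·(-140) = 126
Barley: 0.7·470 + 0.3·(-170) = 278
Sorghum: 0.7·420 + 0.3·(-170) = 243
Soy: 0.7·660 + 0.3·(-70) = 441
Corn: 0.7·330 + 0.3·(-200) = 171
Highest Hurwicz score = 441 → Soy.

Soy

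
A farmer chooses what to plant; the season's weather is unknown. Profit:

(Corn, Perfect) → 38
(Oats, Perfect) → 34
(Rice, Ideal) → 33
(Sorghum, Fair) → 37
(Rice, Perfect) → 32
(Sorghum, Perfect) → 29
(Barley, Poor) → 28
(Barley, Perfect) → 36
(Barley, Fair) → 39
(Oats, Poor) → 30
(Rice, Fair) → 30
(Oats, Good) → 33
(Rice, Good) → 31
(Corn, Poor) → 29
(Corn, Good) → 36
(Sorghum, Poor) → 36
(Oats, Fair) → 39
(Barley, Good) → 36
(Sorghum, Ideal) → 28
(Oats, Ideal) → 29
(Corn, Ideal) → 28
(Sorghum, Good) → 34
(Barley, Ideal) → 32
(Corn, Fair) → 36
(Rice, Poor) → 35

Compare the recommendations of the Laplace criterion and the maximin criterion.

laplace → Barley; maximin → Rice (disagree)

Row averages: Rice=32.2, Corn=33.4, Barley=34.2, Oats=33, Sorghum=32.8
Highest average = 34.2 → Barley.
Row minima: Rice=30, Corn=28, Barley=28, Oats=29, Sorghum=28
Best worst-case = 30 → Rice.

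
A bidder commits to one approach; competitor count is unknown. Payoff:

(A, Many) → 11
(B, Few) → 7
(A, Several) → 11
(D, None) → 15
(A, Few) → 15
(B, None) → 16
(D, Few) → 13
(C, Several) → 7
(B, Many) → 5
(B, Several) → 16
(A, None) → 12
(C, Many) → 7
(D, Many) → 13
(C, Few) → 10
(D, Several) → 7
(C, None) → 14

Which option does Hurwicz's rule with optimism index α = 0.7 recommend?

A: 0.7·15 + 0.3·11 = 13.8
B: 0.7·16 + 0.3·5 = 12.7
C: 0.7·14 + 0.3·7 = 11.9
D: 0.7·15 + 0.3·7 = 12.6
Highest Hurwicz score = 13.8 → A.

A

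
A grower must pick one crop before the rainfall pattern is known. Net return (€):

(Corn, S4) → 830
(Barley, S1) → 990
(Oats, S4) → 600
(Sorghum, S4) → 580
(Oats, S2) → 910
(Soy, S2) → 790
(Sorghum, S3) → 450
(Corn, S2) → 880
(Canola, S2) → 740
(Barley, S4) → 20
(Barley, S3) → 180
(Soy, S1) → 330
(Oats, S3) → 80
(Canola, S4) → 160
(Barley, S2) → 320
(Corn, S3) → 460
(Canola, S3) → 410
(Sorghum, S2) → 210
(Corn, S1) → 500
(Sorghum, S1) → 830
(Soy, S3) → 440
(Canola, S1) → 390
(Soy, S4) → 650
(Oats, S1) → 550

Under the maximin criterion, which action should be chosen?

Corn

Row minima: Soy=330, Sorghum=210, Corn=460, Oats=80, Canola=160, Barley=20
Best worst-case = 460 → Corn.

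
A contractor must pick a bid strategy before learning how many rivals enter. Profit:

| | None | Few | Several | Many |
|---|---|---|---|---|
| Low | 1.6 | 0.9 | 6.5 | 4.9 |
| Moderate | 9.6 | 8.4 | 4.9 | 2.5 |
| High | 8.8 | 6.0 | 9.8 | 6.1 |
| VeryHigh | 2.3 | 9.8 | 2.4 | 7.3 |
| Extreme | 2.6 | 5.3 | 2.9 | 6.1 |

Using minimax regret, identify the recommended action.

Column bests: None=9.6, Few=9.8, Several=9.8, Many=7.3.
Low regrets: 8.0, 8.9, 3.3, 2.4 → max 8.9
Moderate regrets: 0.0, 1.4, 4.9, 4.8 → max 4.9
High regrets: 0.8, 3.8, 0.0, 1.2 → max 3.8
VeryHigh regrets: 7.3, 0.0, 7.4, 0.0 → max 7.4
Extreme regrets: 7.0, 4.5, 6.9, 1.2 → max 7.0
Smallest max regret = 3.8 → High.

High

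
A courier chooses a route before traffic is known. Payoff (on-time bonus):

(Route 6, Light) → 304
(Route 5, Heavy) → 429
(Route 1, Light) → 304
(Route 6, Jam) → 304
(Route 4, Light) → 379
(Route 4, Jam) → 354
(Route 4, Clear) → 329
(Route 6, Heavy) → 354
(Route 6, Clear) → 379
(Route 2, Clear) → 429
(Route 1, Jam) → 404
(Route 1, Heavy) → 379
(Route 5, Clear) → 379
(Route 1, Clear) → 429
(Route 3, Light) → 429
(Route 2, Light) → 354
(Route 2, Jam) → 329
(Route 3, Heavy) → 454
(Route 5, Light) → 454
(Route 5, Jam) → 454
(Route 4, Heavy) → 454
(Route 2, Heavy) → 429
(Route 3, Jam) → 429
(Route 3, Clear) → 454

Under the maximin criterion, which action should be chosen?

Route 3

Row minima: Route 1=304, Route 2=329, Route 3=429, Route 4=329, Route 5=379, Route 6=304
Best worst-case = 429 → Route 3.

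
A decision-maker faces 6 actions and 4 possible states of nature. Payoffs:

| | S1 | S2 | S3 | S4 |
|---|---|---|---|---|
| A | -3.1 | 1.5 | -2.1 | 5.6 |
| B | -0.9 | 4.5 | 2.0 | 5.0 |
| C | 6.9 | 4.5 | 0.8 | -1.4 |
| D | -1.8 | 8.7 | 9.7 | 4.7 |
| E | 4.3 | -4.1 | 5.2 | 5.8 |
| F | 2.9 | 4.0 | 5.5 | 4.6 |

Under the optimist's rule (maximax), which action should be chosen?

Row maxima: A=5.6, B=5.0, C=6.9, D=9.7, E=5.8, F=5.5
Best best-case = 9.7 → D.

D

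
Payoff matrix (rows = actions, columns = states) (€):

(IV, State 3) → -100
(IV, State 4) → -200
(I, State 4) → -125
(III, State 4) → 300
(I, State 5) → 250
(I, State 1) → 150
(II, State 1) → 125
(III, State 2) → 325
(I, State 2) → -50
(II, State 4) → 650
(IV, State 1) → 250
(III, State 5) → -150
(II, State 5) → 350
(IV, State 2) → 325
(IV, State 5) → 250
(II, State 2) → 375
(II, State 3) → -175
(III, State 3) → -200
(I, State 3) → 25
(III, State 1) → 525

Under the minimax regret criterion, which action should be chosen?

Column bests: State 1=525, State 2=375, State 3=25, State 4=650, State 5=350.
I regrets: 375, 425, 0, 775, 100 → max 775
II regrets: 400, 0, 200, 0, 0 → max 400
III regrets: 0, 50, 225, 350, 500 → max 500
IV regrets: 275, 50, 125, 850, 100 → max 850
Smallest max regret = 400 → II.

II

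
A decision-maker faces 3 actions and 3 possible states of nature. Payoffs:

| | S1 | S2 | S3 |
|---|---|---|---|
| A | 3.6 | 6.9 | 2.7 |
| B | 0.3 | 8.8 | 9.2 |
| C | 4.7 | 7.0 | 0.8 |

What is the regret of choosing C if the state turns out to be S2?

Best payoff under S2 is 8.8.
Regret = 8.8 − 7.0 = 1.8.

1.8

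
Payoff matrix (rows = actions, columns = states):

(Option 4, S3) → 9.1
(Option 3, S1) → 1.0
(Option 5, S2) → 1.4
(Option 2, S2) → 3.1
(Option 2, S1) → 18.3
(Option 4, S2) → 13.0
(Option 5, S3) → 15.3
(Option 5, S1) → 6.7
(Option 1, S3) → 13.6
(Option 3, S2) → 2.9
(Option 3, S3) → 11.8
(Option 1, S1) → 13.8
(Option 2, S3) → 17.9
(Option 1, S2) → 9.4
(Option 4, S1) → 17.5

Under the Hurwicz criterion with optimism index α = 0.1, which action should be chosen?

Option 4

Option 1: 0.1·13.8 + 0.9·9.4 = 9.84
Option 2: 0.1·18.3 + 0.9·3.1 = 4.62
Option 3: 0.1·11.8 + 0.9·1.0 = 2.08
Option 4: 0.1·17.5 + 0.9·9.1 = 9.94
Option 5: 0.1·15.3 + 0.9·1.4 = 2.79
Highest Hurwicz score = 9.94 → Option 4.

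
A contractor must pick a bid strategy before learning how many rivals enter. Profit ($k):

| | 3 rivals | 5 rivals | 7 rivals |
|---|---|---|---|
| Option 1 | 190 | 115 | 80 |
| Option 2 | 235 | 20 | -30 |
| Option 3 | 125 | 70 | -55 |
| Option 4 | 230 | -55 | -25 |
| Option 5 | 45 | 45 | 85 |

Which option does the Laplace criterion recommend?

Row averages: Option 1=385/3, Option 2=75, Option 3=140/3, Option 4=50, Option 5=175/3
Highest average = 385/3 → Option 1.

Option 1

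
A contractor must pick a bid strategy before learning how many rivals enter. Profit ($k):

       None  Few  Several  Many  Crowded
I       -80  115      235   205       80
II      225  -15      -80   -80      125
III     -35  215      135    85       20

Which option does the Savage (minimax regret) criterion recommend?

Column bests: None=225, Few=215, Several=235, Many=205, Crowded=125.
I regrets: 305, 100, 0, 0, 45 → max 305
II regrets: 0, 230, 315, 285, 0 → max 315
III regrets: 260, 0, 100, 120, 105 → max 260
Smallest max regret = 260 → III.

III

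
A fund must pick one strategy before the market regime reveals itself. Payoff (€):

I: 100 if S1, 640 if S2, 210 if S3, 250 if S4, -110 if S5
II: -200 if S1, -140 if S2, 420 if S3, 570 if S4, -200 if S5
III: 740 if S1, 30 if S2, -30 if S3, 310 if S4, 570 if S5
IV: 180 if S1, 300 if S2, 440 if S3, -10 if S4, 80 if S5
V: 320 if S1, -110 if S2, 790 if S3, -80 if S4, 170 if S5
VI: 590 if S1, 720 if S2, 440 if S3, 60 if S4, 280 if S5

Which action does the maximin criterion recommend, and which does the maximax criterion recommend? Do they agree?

maximin → VI; maximax → V (disagree)

Row minima: I=-110, II=-200, III=-30, IV=-10, V=-110, VI=60
Best worst-case = 60 → VI.
Row maxima: I=640, II=570, III=740, IV=440, V=790, VI=720
Best best-case = 790 → V.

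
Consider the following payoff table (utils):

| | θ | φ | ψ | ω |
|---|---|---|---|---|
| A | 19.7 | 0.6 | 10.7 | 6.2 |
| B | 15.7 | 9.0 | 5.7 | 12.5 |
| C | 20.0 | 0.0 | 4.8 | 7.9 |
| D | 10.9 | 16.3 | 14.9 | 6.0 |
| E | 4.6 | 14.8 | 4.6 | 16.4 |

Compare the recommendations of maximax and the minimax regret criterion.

maximax → C; minimax regret → B (disagree)

Row maxima: A=19.7, B=15.7, C=20.0, D=16.3, E=16.4
Best best-case = 20.0 → C.
Column bests: θ=20.0, φ=16.3, ψ=14.9, ω=16.4.
A regrets: 0.3, 15.7, 4.2, 10.2 → max 15.7
B regrets: 4.3, 7.3, 9.2, 3.9 → max 9.2
C regrets: 0.0, 16.3, 10.1, 8.5 → max 16.3
D regrets: 9.1, 0.0, 0.0, 10.4 → max 10.4
E regrets: 15.4, 1.5, 10.3, 0.0 → max 15.4
Smallest max regret = 9.2 → B.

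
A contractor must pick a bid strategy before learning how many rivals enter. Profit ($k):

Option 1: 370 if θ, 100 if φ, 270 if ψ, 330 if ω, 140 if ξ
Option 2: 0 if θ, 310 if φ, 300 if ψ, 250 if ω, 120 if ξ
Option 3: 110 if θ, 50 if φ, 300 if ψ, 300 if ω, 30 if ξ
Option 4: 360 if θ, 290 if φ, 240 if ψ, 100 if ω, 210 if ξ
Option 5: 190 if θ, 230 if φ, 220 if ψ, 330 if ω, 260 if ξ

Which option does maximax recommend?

Option 1

Row maxima: Option 1=370, Option 2=310, Option 3=300, Option 4=360, Option 5=330
Best best-case = 370 → Option 1.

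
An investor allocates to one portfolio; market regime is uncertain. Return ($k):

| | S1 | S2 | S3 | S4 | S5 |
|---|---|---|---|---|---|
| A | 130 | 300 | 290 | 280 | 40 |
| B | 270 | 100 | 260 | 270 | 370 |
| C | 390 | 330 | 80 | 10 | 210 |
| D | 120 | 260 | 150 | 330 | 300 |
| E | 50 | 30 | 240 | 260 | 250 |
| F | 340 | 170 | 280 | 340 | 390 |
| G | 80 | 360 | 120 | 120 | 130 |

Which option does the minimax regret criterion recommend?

F

Column bests: S1=390, S2=360, S3=290, S4=340, S5=390.
A regrets: 260, 60, 0, 60, 350 → max 350
B regrets: 120, 260, 30, 70, 20 → max 260
C regrets: 0, 30, 210, 330, 180 → max 330
D regrets: 270, 100, 140, 10, 90 → max 270
E regrets: 340, 330, 50, 80, 140 → max 340
F regrets: 50, 190, 10, 0, 0 → max 190
G regrets: 310, 0, 170, 220, 260 → max 310
Smallest max regret = 190 → F.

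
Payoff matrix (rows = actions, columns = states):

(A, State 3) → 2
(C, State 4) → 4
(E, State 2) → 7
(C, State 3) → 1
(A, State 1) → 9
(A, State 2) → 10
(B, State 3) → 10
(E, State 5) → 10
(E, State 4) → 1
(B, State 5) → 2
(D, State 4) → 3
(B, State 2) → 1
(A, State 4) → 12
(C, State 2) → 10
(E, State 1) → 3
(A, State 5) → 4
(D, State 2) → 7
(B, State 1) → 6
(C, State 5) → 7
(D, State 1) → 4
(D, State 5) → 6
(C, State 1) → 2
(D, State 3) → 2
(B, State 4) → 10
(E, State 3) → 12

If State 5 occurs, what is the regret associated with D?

Best payoff under State 5 is 10.
Regret = 10 − 6 = 4.

4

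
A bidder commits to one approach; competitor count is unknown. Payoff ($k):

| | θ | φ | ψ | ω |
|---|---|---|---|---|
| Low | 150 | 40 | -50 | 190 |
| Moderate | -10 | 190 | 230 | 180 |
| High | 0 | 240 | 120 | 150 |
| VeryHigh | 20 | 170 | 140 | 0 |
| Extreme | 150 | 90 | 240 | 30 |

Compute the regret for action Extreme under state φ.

Best payoff under φ is 240.
Regret = 240 − 90 = 150.

150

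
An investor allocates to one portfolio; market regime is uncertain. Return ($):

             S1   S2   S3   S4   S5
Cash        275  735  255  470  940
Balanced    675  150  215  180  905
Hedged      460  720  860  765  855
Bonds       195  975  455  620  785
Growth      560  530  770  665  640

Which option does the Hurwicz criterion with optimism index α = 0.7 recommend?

Bonds

Cash: 0.7·940 + 0.3·255 = 734.5
Balanced: 0.7·905 + 0.3·150 = 678.5
Hedged: 0.7·860 + 0.3·460 = 740
Bonds: 0.7·975 + 0.3·195 = 741
Growth: 0.7·770 + 0.3·530 = 698
Highest Hurwicz score = 741 → Bonds.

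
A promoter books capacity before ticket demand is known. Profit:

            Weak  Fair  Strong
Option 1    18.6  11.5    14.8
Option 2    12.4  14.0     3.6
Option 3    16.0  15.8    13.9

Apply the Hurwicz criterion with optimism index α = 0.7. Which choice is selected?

Option 1

Option 1: 0.7·18.6 + 0.3·11.5 = 16.47
Option 2: 0.7·14.0 + 0.3·3.6 = 10.88
Option 3: 0.7·16.0 + 0.3·13.9 = 15.37
Highest Hurwicz score = 16.47 → Option 1.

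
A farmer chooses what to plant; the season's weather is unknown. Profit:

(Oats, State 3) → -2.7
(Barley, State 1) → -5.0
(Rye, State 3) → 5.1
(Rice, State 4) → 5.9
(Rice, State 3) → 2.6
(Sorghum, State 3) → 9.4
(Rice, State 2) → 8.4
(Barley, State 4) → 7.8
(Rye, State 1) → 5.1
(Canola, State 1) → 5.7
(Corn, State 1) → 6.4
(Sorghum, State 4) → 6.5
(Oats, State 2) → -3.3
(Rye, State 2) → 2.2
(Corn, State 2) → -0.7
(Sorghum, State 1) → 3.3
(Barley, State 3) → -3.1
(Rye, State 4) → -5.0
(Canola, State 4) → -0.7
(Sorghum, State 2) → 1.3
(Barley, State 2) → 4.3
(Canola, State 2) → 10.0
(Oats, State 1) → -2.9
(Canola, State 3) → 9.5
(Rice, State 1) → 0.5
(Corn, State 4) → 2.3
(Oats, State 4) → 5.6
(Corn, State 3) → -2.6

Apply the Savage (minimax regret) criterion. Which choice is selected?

Rice

Column bests: State 1=6.4, State 2=10.0, State 3=9.5, State 4=7.8.
Corn regrets: 0.0, 10.7, 12.1, 5.5 → max 12.1
Rice regrets: 5.9, 1.6, 6.9, 1.9 → max 6.9
Canola regrets: 0.7, 0.0, 0.0, 8.5 → max 8.5
Sorghum regrets: 3.1, 8.7, 0.1, 1.3 → max 8.7
Rye regrets: 1.3, 7.8, 4.4, 12.8 → max 12.8
Oats regrets: 9.3, 13.3, 12.2, 2.2 → max 13.3
Barley regrets: 11.4, 5.7, 12.6, 0.0 → max 12.6
Smallest max regret = 6.9 → Rice.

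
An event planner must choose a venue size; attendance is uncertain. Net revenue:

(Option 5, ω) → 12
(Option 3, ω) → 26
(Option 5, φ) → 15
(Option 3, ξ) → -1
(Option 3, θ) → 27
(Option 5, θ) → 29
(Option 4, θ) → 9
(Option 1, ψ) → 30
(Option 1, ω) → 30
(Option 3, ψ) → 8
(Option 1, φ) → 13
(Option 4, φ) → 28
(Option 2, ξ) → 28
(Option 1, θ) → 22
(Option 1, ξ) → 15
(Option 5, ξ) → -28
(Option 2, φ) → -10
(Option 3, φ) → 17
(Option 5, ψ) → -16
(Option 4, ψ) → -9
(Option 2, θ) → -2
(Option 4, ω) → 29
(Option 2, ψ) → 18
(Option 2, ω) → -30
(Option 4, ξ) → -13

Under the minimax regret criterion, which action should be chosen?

Column bests: θ=29, φ=28, ψ=30, ω=30, ξ=28.
Option 1 regrets: 7, 15, 0, 0, 13 → max 15
Option 2 regrets: 31, 38, 12, 60, 0 → max 60
Option 3 regrets: 2, 11, 22, 4, 29 → max 29
Option 4 regrets: 20, 0, 39, 1, 41 → max 41
Option 5 regrets: 0, 13, 46, 18, 56 → max 56
Smallest max regret = 15 → Option 1.

Option 1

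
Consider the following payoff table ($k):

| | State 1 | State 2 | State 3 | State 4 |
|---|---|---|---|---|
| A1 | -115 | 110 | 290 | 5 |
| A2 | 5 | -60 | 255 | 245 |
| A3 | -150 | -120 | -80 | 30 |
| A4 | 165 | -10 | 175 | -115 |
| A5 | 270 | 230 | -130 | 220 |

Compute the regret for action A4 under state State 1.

Best payoff under State 1 is 270.
Regret = 270 − 165 = 105.

105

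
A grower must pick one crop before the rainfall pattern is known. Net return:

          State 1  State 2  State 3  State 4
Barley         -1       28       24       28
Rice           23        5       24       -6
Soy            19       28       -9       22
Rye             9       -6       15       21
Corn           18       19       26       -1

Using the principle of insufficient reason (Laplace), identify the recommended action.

Barley

Row averages: Barley=19.75, Rice=11.5, Soy=15, Rye=9.75, Corn=15.5
Highest average = 19.75 → Barley.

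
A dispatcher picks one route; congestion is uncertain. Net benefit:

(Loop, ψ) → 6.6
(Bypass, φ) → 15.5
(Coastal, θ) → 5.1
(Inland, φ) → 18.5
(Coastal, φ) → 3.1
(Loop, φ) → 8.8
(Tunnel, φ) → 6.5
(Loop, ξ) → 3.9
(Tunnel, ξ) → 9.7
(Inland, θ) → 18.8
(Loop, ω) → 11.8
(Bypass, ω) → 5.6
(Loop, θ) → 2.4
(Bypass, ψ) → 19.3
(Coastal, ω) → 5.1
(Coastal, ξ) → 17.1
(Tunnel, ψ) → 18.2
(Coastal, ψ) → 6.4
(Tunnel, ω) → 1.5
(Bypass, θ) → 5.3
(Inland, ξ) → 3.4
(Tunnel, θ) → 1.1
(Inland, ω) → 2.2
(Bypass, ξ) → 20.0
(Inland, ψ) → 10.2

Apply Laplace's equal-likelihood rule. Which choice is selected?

Row averages: Coastal=7.36, Bypass=13.14, Tunnel=7.4, Loop=6.7, Inland=10.62
Highest average = 13.14 → Bypass.

Bypass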